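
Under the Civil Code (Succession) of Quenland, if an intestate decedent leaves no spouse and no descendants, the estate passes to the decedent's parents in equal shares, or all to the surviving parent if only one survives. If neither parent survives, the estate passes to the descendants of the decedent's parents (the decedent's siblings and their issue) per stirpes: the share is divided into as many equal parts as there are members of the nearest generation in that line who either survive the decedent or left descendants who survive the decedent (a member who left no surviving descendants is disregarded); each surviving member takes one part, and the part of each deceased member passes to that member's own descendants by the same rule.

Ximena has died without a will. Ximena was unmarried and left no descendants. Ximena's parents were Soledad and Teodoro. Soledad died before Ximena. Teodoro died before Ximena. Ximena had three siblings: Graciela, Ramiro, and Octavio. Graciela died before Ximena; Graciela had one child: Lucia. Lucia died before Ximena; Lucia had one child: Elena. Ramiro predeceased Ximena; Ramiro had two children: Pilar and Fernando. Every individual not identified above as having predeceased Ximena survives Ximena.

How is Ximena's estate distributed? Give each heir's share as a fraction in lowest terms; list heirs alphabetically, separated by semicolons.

Elena 1/3; Fernando 1/6; Octavio 1/3; Pilar 1/6

Neither parent survives and there are no descendants, so the estate passes to Ximena's siblings and their issue per stirpes.
The estate is divided into 3 equal shares of 1/3 among Graciela, Ramiro, Octavio.
Graciela predeceased; the 1/3 allotted to Graciela's branch passes to Graciela's issue by representation.
Lucia's line is the sole branch at this level, so the full 1/3 passes to Lucia's issue by representation.
Elena is the sole taker at this level and receives the full 1/3.
Ramiro predeceased; the 1/3 allotted to Ramiro's branch passes to Ramiro's issue by representation.
The 1/3 is divided into 2 equal shares of 1/6 among Pilar, Fernando.
Pilar is living and takes 1/6.
Fernando is living and takes 1/6.
Octavio is living and takes 1/3.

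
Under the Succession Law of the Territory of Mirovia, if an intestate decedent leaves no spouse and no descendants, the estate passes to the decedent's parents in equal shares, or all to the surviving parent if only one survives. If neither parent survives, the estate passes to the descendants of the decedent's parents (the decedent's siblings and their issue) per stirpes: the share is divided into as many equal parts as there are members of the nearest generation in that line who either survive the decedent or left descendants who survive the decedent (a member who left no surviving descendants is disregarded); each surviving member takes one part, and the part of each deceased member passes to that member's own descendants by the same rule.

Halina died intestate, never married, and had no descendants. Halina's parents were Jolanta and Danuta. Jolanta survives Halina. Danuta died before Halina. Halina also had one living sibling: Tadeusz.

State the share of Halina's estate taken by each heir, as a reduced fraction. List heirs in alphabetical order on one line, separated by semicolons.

Jolanta 1

Only one parent, Jolanta, survives, so Jolanta takes the entire estate. The siblings take nothing because a surviving parent has priority.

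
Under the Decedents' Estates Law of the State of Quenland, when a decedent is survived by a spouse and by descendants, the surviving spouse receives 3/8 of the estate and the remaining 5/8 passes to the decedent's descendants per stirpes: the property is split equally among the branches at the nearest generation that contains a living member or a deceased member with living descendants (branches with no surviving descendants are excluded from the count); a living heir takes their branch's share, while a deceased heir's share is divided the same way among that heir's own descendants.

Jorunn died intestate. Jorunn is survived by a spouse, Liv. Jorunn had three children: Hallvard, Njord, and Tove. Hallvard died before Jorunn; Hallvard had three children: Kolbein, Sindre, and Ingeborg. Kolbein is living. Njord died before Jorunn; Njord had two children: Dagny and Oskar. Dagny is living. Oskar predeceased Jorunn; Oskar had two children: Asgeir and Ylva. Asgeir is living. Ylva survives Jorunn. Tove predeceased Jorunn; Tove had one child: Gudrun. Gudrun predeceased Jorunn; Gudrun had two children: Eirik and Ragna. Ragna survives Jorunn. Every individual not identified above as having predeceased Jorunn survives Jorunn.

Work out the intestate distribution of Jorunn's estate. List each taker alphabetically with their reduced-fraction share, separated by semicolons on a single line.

Asgeir 5/96; Dagny 5/48; Eirik 5/48; Ingeborg 5/72; Kolbein 5/72; Liv 3/8; Ragna 5/48; Sindre 5/72; Ylva 5/96

Liv, as surviving spouse, takes 3/8.
The remaining 5/8 passes to Jorunn's descendants per stirpes.
The 5/8 is divided into 3 equal shares of 5/24 among Hallvard, Njord, Tove.
Hallvard predeceased; the 5/24 allotted to Hallvard's branch passes to Hallvard's issue by representation.
The 5/24 is divided into 3 equal shares of 5/72 among Kolbein, Sindre, Ingeborg.
Kolbein is living and takes 5/72.
Sindre is living and takes 5/72.
Ingeborg is living and takes 5/72.
Njord predeceased; the 5/24 allotted to Njord's branch passes to Njord's issue by representation.
The 5/24 is divided into 2 equal shares of 5/48 among Dagny, Oskar.
Dagny is living and takes 5/48.
Oskar predeceased; the 5/48 allotted to Oskar's branch passes to Oskar's issue by representation.
The 5/48 is divided into 2 equal shares of 5/96 among Asgeir, Ylva.
Asgeir is living and takes 5/96.
Ylva is living and takes 5/96.
Tove predeceased; the 5/24 allotted to Tove's branch passes to Tove's issue by representation.
Gudrun's line is the sole branch at this level, so the full 5/24 passes to Gudrun's issue by representation.
The 5/24 is divided into 2 equal shares of 5/48 among Eirik, Ragna.
Eirik is living and takes 5/48.
Ragna is living and takes 5/48.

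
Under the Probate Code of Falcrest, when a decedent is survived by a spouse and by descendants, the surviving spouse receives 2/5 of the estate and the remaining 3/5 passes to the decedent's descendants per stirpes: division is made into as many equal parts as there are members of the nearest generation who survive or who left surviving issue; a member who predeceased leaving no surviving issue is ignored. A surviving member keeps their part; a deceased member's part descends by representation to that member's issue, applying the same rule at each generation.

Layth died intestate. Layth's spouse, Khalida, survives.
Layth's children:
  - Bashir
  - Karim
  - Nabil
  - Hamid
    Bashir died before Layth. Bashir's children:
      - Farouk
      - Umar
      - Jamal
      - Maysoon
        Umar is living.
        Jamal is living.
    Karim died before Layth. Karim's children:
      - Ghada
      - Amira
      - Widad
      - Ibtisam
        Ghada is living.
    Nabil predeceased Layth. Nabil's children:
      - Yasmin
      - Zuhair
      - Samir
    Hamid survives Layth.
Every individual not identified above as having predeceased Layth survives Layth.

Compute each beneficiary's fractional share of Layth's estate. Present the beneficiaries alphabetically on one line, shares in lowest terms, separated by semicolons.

Amira 3/80; Farouk 3/80; Ghada 3/80; Hamid 3/20; Ibtisam 3/80; Jamal 3/80; Khalida 2/5; Maysoon 3/80; Samir 1/20; Umar 3/80; Widad 3/80; Yasmin 1/20; Zuhair 1/20

Khalida, as surviving spouse, takes 2/5.
The remaining 3/5 passes to Layth's descendants per stirpes.
The 3/5 is divided into 4 equal shares of 3/20 among Bashir, Karim, Nabil, Hamid.
Bashir predeceased; the 3/20 allotted to Bashir's branch passes to Bashir's issue by representation.
The 3/20 is divided into 4 equal shares of 3/80 among Farouk, Umar, Jamal, Maysoon.
Farouk is living and takes 3/80.
Umar is living and takes 3/80.
Jamal is living and takes 3/80.
Maysoon is living and takes 3/80.
Karim predeceased; the 3/20 allotted to Karim's branch passes to Karim's issue by representation.
The 3/20 is divided into 4 equal shares of 3/80 among Ghada, Amira, Widad, Ibtisam.
Ghada is living and takes 3/80.
Amira is living and takes 3/80.
Widad is living and takes 3/80.
Ibtisam is living and takes 3/80.
Nabil predeceased; the 3/20 allotted to Nabil's branch passes to Nabil's issue by representation.
The 3/20 is divided into 3 equal shares of 1/20 among Yasmin, Zuhair, Samir.
Yasmin is living and takes 1/20.
Zuhair is living and takes 1/20.
Samir is living and takes 1/20.
Hamid is living and takes 3/20.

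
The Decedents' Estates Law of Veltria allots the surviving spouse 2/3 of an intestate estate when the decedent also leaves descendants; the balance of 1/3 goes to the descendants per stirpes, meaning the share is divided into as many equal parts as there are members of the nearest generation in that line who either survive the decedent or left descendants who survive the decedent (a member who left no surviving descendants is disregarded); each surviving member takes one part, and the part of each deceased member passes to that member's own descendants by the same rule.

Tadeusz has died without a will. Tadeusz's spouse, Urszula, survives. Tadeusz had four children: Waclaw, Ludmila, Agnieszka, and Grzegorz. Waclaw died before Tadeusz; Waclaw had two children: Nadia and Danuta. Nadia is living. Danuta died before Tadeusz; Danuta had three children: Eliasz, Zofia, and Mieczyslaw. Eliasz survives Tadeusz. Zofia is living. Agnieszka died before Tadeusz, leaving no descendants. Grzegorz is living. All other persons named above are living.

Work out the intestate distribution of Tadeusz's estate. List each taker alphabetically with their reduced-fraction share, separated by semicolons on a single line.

Urszula, as surviving spouse, takes 2/3.
The remaining 1/3 passes to Tadeusz's descendants per stirpes.
Agnieszka left no surviving issue, so that branch lapses and is disregarded.
The 1/3 is divided into 3 equal shares of 1/9 among Waclaw, Ludmila, Grzegorz.
Waclaw predeceased; the 1/9 allotted to Waclaw's branch passes to Waclaw's issue by representation.
The 1/9 is divided into 2 equal shares of 1/18 among Nadia, Danuta.
Nadia is living and takes 1/18.
Danuta predeceased; the 1/18 allotted to Danuta's branch passes to Danuta's issue by representation.
The 1/18 is divided into 3 equal shares of 1/54 among Eliasz, Zofia, Mieczyslaw.
Eliasz is living and takes 1/54.
Zofia is living and takes 1/54.
Mieczyslaw is living and takes 1/54.
Ludmila is living and takes 1/9.
Grzegorz is living and takes 1/9.

Eliasz 1/54; Grzegorz 1/9; Ludmila 1/9; Mieczyslaw 1/54; Nadia 1/18; Urszula 2/3; Zofia 1/54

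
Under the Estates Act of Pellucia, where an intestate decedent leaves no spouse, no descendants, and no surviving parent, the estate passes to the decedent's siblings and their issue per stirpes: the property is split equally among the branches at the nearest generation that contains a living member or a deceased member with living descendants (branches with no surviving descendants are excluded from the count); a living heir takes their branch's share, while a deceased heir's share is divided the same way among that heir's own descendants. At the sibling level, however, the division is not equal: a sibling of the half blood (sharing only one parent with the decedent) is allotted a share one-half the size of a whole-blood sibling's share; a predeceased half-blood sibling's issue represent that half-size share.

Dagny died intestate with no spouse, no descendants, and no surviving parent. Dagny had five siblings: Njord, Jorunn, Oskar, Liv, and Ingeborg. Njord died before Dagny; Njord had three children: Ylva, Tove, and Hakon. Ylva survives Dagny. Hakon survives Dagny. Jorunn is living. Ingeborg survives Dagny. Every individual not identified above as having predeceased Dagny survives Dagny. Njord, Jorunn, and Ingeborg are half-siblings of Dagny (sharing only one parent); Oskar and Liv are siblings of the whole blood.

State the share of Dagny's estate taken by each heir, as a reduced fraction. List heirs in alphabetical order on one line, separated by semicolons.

No spouse, descendants, or parent survives, so the estate passes to Dagny's siblings per stirpes.
Half-blood siblings count for one-half the weight of whole-blood siblings at the initial division.
Dividing 1 in proportion to weights (total weight 7/2): Njord (weight 1/2) → 1/7; Jorunn (weight 1/2) → 1/7; Oskar (weight 1) → 2/7; Liv (weight 1) → 2/7; Ingeborg (weight 1/2) → 1/7.
Njord predeceased; the 1/7 allotted to Njord's branch passes to Njord's issue by representation.
The 1/7 is divided into 3 equal shares of 1/21 among Ylva, Tove, Hakon.
Ylva is living and takes 1/21.
Tove is living and takes 1/21.
Hakon is living and takes 1/21.
Jorunn is living and takes 1/7.
Oskar is living and takes 2/7.
Liv is living and takes 2/7.
Ingeborg is living and takes 1/7.

Hakon 1/21; Ingeborg 1/7; Jorunn 1/7; Liv 2/7; Oskar 2/7; Tove 1/21; Ylva 1/21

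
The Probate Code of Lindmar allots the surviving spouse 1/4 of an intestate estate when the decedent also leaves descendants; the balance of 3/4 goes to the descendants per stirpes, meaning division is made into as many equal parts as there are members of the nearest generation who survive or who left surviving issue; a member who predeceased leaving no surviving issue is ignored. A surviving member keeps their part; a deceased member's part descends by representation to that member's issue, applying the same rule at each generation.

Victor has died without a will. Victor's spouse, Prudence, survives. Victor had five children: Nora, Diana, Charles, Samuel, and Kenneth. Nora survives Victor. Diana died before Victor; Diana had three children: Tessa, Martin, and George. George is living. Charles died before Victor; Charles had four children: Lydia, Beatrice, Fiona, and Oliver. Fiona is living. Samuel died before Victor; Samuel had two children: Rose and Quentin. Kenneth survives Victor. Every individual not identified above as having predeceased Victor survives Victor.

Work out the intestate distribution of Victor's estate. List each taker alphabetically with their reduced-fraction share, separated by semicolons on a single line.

Beatrice 3/80; Fiona 3/80; George 1/20; Kenneth 3/20; Lydia 3/80; Martin 1/20; Nora 3/20; Oliver 3/80; Prudence 1/4; Quentin 3/40; Rose 3/40; Tessa 1/20

Prudence, as surviving spouse, takes 1/4.
The remaining 3/4 passes to Victor's descendants per stirpes.
The 3/4 is divided into 5 equal shares of 3/20 among Nora, Diana, Charles, Samuel, Kenneth.
Nora is living and takes 3/20.
Diana predeceased; the 3/20 allotted to Diana's branch passes to Diana's issue by representation.
The 3/20 is divided into 3 equal shares of 1/20 among Tessa, Martin, George.
Tessa is living and takes 1/20.
Martin is living and takes 1/20.
George is living and takes 1/20.
Charles predeceased; the 3/20 allotted to Charles's branch passes to Charles's issue by representation.
The 3/20 is divided into 4 equal shares of 3/80 among Lydia, Beatrice, Fiona, Oliver.
Lydia is living and takes 3/80.
Beatrice is living and takes 3/80.
Fiona is living and takes 3/80.
Oliver is living and takes 3/80.
Samuel predeceased; the 3/20 allotted to Samuel's branch passes to Samuel's issue by representation.
The 3/20 is divided into 2 equal shares of 3/40 among Rose, Quentin.
Rose is living and takes 3/40.
Quentin is living and takes 3/40.
Kenneth is living and takes 3/20.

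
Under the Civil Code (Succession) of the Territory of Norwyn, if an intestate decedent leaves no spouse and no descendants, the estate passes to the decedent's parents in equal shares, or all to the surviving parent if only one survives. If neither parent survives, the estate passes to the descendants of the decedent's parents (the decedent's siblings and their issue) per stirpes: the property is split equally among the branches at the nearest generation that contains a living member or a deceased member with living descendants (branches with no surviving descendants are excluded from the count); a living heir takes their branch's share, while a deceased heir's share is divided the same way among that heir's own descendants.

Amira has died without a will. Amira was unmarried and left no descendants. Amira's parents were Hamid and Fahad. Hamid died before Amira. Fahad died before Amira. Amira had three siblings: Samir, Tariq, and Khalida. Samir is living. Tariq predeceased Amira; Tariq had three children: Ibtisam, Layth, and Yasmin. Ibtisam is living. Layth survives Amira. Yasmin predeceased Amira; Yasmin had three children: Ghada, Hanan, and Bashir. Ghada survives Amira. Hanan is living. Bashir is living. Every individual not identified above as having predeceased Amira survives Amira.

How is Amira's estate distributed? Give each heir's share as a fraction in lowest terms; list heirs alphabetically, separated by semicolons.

Bashir 1/27; Ghada 1/27; Hanan 1/27; Ibtisam 1/9; Khalida 1/3; Layth 1/9; Samir 1/3

Neither parent survives and there are no descendants, so the estate passes to Amira's siblings and their issue per stirpes.
The estate is divided into 3 equal shares of 1/3 among Samir, Tariq, Khalida.
Samir is living and takes 1/3.
Tariq predeceased; the 1/3 allotted to Tariq's branch passes to Tariq's issue by representation.
The 1/3 is divided into 3 equal shares of 1/9 among Ibtisam, Layth, Yasmin.
Ibtisam is living and takes 1/9.
Layth is living and takes 1/9.
Yasmin predeceased; the 1/9 allotted to Yasmin's branch passes to Yasmin's issue by representation.
The 1/9 is divided into 3 equal shares of 1/27 among Ghada, Hanan, Bashir.
Ghada is living and takes 1/27.
Hanan is living and takes 1/27.
Bashir is living and takes 1/27.
Khalida is living and takes 1/3.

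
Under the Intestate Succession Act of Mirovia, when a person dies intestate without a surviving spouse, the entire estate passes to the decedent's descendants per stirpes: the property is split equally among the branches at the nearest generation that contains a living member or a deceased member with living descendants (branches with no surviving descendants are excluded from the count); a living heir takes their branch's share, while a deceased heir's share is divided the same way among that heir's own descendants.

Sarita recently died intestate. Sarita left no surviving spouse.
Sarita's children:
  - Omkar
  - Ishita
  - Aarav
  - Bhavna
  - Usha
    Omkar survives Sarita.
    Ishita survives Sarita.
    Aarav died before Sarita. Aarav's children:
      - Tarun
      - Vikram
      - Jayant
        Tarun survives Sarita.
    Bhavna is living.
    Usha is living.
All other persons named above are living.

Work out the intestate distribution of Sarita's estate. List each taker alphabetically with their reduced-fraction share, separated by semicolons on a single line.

Bhavna 1/5; Ishita 1/5; Jayant 1/15; Omkar 1/5; Tarun 1/15; Usha 1/5; Vikram 1/15

There is no surviving spouse, so the entire estate passes to Sarita's descendants per stirpes.
The estate is divided into 5 equal shares of 1/5 among Omkar, Ishita, Aarav, Bhavna, Usha.
Omkar is living and takes 1/5.
Ishita is living and takes 1/5.
Aarav predeceased; the 1/5 allotted to Aarav's branch passes to Aarav's issue by representation.
The 1/5 is divided into 3 equal shares of 1/15 among Tarun, Vikram, Jayant.
Tarun is living and takes 1/15.
Vikram is living and takes 1/15.
Jayant is living and takes 1/15.
Bhavna is living and takes 1/5.
Usha is living and takes 1/5.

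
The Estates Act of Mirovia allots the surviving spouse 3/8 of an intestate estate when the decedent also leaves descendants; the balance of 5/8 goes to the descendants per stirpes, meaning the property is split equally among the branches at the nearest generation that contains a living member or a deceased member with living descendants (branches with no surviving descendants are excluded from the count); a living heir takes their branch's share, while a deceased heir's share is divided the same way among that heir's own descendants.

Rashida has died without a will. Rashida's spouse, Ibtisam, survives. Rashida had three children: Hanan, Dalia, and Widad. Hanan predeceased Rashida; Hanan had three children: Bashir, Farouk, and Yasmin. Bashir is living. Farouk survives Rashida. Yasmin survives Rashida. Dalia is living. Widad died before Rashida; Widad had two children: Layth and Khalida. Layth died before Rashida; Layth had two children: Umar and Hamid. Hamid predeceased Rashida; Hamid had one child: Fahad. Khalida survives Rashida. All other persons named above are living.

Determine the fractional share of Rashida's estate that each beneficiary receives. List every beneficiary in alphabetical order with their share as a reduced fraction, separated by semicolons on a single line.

Ibtisam, as surviving spouse, takes 3/8.
The remaining 5/8 passes to Rashida's descendants per stirpes.
The 5/8 is divided into 3 equal shares of 5/24 among Hanan, Dalia, Widad.
Hanan predeceased; the 5/24 allotted to Hanan's branch passes to Hanan's issue by representation.
The 5/24 is divided into 3 equal shares of 5/72 among Bashir, Farouk, Yasmin.
Bashir is living and takes 5/72.
Farouk is living and takes 5/72.
Yasmin is living and takes 5/72.
Dalia is living and takes 5/24.
Widad predeceased; the 5/24 allotted to Widad's branch passes to Widad's issue by representation.
The 5/24 is divided into 2 equal shares of 5/48 among Layth, Khalida.
Layth predeceased; the 5/48 allotted to Layth's branch passes to Layth's issue by representation.
The 5/48 is divided into 2 equal shares of 5/96 among Umar, Hamid.
Umar is living and takes 5/96.
Hamid predeceased; the 5/96 allotted to Hamid's branch passes to Hamid's issue by representation.
Fahad is the sole taker at this level and receives the full 5/96.
Khalida is living and takes 5/48.

Bashir 5/72; Dalia 5/24; Fahad 5/96; Farouk 5/72; Ibtisam 3/8; Khalida 5/48; Umar 5/96; Yasmin 5/72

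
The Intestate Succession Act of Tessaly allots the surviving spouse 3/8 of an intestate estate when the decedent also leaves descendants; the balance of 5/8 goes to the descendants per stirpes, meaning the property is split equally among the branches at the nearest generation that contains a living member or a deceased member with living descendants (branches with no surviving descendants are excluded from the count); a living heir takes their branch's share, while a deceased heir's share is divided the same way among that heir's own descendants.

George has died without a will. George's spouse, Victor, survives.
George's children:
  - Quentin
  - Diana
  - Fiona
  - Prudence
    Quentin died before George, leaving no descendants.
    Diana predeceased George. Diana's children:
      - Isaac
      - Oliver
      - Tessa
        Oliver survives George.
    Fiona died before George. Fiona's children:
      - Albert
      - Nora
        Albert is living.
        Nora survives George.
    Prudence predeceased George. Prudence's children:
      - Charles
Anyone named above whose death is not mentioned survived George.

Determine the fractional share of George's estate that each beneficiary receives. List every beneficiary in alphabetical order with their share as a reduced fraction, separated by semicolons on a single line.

Victor, as surviving spouse, takes 3/8.
The remaining 5/8 passes to George's descendants per stirpes.
Quentin left no surviving issue, so that branch lapses and is disregarded.
The 5/8 is divided into 3 equal shares of 5/24 among Diana, Fiona, Prudence.
Diana predeceased; the 5/24 allotted to Diana's branch passes to Diana's issue by representation.
The 5/24 is divided into 3 equal shares of 5/72 among Isaac, Oliver, Tessa.
Isaac is living and takes 5/72.
Oliver is living and takes 5/72.
Tessa is living and takes 5/72.
Fiona predeceased; the 5/24 allotted to Fiona's branch passes to Fiona's issue by representation.
The 5/24 is divided into 2 equal shares of 5/48 among Albert, Nora.
Albert is living and takes 5/48.
Nora is living and takes 5/48.
Prudence predeceased; the 5/24 allotted to Prudence's branch passes to Prudence's issue by representation.
Charles is the sole taker at this level and receives the full 5/24.

Albert 5/48; Charles 5/24; Isaac 5/72; Nora 5/48; Oliver 5/72; Tessa 5/72; Victor 3/8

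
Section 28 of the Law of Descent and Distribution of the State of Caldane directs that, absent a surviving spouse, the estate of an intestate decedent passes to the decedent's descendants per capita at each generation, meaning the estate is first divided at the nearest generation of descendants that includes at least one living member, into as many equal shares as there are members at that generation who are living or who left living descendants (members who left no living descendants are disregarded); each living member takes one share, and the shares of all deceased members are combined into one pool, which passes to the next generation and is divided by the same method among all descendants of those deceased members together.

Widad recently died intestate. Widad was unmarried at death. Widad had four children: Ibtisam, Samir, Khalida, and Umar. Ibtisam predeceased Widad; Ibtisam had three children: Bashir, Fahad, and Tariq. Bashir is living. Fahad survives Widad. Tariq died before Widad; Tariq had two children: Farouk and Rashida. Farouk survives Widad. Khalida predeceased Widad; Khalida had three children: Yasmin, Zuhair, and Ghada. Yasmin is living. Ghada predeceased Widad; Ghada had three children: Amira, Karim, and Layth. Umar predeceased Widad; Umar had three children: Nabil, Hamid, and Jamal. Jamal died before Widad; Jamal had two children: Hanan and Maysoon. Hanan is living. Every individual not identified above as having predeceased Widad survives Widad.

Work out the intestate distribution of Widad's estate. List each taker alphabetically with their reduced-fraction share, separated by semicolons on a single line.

There is no surviving spouse, so the entire estate passes to Widad's descendants per capita at each generation.
At generation 1 (Ibtisam, Samir, Khalida, Umar) there are 4 shares of (1)/4 = 1/4 each.
Living: Samir — each takes 1/4.
Deceased: Ibtisam, Khalida, and Umar. Their combined 3/4 is pooled and carried to generation 2.
At generation 2 (Bashir, Fahad, Tariq, Yasmin, Zuhair, Ghada, Nabil, Hamid, Jamal) there are 9 shares of (3/4)/9 = 1/12 each.
Living: Bashir, Fahad, Yasmin, Zuhair, Nabil, and Hamid — each takes 1/12.
Deceased: Tariq, Ghada, and Jamal. Their combined 1/4 is pooled and carried to generation 3.
At generation 3 (Farouk, Rashida, Amira, Karim, Layth, Hanan, Maysoon) there are 7 shares of (1/4)/7 = 1/28 each.
Living: Farouk, Rashida, Amira, Karim, Layth, Hanan, and Maysoon — each takes 1/28.

Amira 1/28; Bashir 1/12; Fahad 1/12; Farouk 1/28; Hamid 1/12; Hanan 1/28; Karim 1/28; Layth 1/28; Maysoon 1/28; Nabil 1/12; Rashida 1/28; Samir 1/4; Yasmin 1/12; Zuhair 1/12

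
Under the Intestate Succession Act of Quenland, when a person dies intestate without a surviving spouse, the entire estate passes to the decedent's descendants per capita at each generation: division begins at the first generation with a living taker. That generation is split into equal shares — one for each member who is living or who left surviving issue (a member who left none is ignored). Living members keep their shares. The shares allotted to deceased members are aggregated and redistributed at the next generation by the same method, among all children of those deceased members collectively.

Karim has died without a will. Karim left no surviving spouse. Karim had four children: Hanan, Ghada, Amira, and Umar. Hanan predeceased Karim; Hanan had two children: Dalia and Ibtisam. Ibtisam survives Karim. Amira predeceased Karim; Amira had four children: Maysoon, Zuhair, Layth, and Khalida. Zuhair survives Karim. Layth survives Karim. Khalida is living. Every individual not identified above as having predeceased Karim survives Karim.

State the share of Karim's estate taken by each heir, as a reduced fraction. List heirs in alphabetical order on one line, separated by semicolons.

Dalia 1/12; Ghada 1/4; Ibtisam 1/12; Khalida 1/12; Layth 1/12; Maysoon 1/12; Umar 1/4; Zuhair 1/12

There is no surviving spouse, so the entire estate passes to Karim's descendants per capita at each generation.
At generation 1 (Hanan, Ghada, Amira, Umar) there are 4 shares of (1)/4 = 1/4 each.
Living: Ghada and Umar — each takes 1/4.
Deceased: Hanan and Amira. Their combined 1/2 is pooled and carried to generation 2.
At generation 2 (Dalia, Ibtisam, Maysoon, Zuhair, Layth, Khalida) there are 6 shares of (1/2)/6 = 1/12 each.
Living: Dalia, Ibtisam, Maysoon, Zuhair, Layth, and Khalida — each takes 1/12.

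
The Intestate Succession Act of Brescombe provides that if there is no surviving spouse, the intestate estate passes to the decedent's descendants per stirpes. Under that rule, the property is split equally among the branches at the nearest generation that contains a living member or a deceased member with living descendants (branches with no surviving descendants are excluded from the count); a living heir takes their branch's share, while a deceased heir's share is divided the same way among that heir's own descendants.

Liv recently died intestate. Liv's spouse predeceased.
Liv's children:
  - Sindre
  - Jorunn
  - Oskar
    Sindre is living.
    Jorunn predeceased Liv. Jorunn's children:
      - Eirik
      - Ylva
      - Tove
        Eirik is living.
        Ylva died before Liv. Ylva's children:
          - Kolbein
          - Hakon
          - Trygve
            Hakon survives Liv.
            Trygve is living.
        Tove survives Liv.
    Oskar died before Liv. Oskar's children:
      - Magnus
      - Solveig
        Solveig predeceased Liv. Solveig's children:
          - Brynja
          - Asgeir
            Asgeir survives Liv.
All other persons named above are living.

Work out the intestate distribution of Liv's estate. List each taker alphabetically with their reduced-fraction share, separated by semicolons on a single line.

Asgeir 1/12; Brynja 1/12; Eirik 1/9; Hakon 1/27; Kolbein 1/27; Magnus 1/6; Sindre 1/3; Tove 1/9; Trygve 1/27

There is no surviving spouse, so the entire estate passes to Liv's descendants per stirpes.
The estate is divided into 3 equal shares of 1/3 among Sindre, Jorunn, Oskar.
Sindre is living and takes 1/3.
Jorunn predeceased; the 1/3 allotted to Jorunn's branch passes to Jorunn's issue by representation.
The 1/3 is divided into 3 equal shares of 1/9 among Eirik, Ylva, Tove.
Eirik is living and takes 1/9.
Ylva predeceased; the 1/9 allotted to Ylva's branch passes to Ylva's issue by representation.
The 1/9 is divided into 3 equal shares of 1/27 among Kolbein, Hakon, Trygve.
Kolbein is living and takes 1/27.
Hakon is living and takes 1/27.
Trygve is living and takes 1/27.
Tove is living and takes 1/9.
Oskar predeceased; the 1/3 allotted to Oskar's branch passes to Oskar's issue by representation.
The 1/3 is divided into 2 equal shares of 1/6 among Magnus, Solveig.
Magnus is living and takes 1/6.
Solveig predeceased; the 1/6 allotted to Solveig's branch passes to Solveig's issue by representation.
The 1/6 is divided into 2 equal shares of 1/12 among Brynja, Asgeir.
Brynja is living and takes 1/12.
Asgeir is living and takes 1/12.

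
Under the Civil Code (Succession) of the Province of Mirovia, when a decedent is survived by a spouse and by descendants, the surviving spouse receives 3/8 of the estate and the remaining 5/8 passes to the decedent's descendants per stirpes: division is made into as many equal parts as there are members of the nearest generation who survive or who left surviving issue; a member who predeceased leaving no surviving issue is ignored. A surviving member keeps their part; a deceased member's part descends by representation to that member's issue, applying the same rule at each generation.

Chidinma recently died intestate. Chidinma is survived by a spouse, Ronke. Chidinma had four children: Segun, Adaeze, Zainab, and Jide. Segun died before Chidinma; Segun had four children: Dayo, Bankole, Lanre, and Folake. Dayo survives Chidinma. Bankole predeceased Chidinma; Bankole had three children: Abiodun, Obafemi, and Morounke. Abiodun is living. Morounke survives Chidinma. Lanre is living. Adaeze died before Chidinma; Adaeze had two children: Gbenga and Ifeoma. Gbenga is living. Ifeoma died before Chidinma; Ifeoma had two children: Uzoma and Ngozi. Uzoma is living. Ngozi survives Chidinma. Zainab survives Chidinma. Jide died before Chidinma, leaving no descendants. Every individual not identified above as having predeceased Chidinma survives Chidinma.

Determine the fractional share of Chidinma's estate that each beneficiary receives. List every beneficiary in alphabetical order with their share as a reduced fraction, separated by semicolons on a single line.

Ronke, as surviving spouse, takes 3/8.
The remaining 5/8 passes to Chidinma's descendants per stirpes.
Jide left no surviving issue, so that branch lapses and is disregarded.
The 5/8 is divided into 3 equal shares of 5/24 among Segun, Adaeze, Zainab.
Segun predeceased; the 5/24 allotted to Segun's branch passes to Segun's issue by representation.
The 5/24 is divided into 4 equal shares of 5/96 among Dayo, Bankole, Lanre, Folake.
Dayo is living and takes 5/96.
Bankole predeceased; the 5/96 allotted to Bankole's branch passes to Bankole's issue by representation.
The 5/96 is divided into 3 equal shares of 5/288 among Abiodun, Obafemi, Morounke.
Abiodun is living and takes 5/288.
Obafemi is living and takes 5/288.
Morounke is living and takes 5/288.
Lanre is living and takes 5/96.
Folake is living and takes 5/96.
Adaeze predeceased; the 5/24 allotted to Adaeze's branch passes to Adaeze's issue by representation.
The 5/24 is divided into 2 equal shares of 5/48 among Gbenga, Ifeoma.
Gbenga is living and takes 5/48.
Ifeoma predeceased; the 5/48 allotted to Ifeoma's branch passes to Ifeoma's issue by representation.
The 5/48 is divided into 2 equal shares of 5/96 among Uzoma, Ngozi.
Uzoma is living and takes 5/96.
Ngozi is living and takes 5/96.
Zainab is living and takes 5/24.

Abiodun 5/288; Dayo 5/96; Folake 5/96; Gbenga 5/48; Lanre 5/96; Morounke 5/288; Ngozi 5/96; Obafemi 5/288; Ronke 3/8; Uzoma 5/96; Zainab 5/24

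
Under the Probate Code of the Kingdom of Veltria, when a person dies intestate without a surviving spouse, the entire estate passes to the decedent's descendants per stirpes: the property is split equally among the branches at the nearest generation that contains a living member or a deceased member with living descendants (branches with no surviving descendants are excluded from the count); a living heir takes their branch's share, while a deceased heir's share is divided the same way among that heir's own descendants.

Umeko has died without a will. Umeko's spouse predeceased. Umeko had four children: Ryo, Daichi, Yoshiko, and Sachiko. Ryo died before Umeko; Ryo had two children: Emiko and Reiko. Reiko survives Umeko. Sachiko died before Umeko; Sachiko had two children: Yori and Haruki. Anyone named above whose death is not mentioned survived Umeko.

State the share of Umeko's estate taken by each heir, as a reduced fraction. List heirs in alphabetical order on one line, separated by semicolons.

Daichi 1/4; Emiko 1/8; Haruki 1/8; Reiko 1/8; Yori 1/8; Yoshiko 1/4

There is no surviving spouse, so the entire estate passes to Umeko's descendants per stirpes.
The estate is divided into 4 equal shares of 1/4 among Ryo, Daichi, Yoshiko, Sachiko.
Ryo predeceased; the 1/4 allotted to Ryo's branch passes to Ryo's issue by representation.
The 1/4 is divided into 2 equal shares of 1/8 among Emiko, Reiko.
Emiko is living and takes 1/8.
Reiko is living and takes 1/8.
Daichi is living and takes 1/4.
Yoshiko is living and takes 1/4.
Sachiko predeceased; the 1/4 allotted to Sachiko's branch passes to Sachiko's issue by representation.
The 1/4 is divided into 2 equal shares of 1/8 among Yori, Haruki.
Yori is living and takes 1/8.
Haruki is living and takes 1/8.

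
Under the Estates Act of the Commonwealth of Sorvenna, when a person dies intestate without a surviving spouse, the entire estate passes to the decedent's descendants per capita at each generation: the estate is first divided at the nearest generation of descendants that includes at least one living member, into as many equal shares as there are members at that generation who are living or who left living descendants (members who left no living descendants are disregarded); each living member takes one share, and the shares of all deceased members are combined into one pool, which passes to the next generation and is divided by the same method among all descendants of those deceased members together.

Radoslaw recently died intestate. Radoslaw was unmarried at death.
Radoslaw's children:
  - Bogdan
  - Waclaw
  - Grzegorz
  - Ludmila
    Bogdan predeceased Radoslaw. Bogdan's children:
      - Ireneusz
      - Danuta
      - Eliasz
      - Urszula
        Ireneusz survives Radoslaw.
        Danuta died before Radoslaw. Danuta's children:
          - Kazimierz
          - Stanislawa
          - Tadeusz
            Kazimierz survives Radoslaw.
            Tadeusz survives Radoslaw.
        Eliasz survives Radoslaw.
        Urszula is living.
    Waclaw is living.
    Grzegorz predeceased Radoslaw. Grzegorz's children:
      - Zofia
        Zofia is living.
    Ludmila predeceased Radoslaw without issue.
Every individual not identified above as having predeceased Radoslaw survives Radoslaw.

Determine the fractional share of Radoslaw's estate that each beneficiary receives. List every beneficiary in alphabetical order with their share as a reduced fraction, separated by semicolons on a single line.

Eliasz 2/15; Ireneusz 2/15; Kazimierz 2/45; Stanislawa 2/45; Tadeusz 2/45; Urszula 2/15; Waclaw 1/3; Zofia 2/15

There is no surviving spouse, so the entire estate passes to Radoslaw's descendants per capita at each generation.
At generation 1 (Bogdan, Waclaw, Grzegorz) there are 3 shares of (1)/3 = 1/3 each.
Living: Waclaw — each takes 1/3.
Deceased: Bogdan and Grzegorz. Their combined 2/3 is pooled and carried to generation 2.
At generation 2 (Ireneusz, Danuta, Eliasz, Urszula, Zofia) there are 5 shares of (2/3)/5 = 2/15 each.
Living: Ireneusz, Eliasz, Urszula, and Zofia — each takes 2/15.
Deceased: Danuta. That 2/15 share is carried to generation 3.
At generation 3 (Kazimierz, Stanislawa, Tadeusz) there are 3 shares of (2/15)/3 = 2/45 each.
Living: Kazimierz, Stanislawa, and Tadeusz — each takes 2/45.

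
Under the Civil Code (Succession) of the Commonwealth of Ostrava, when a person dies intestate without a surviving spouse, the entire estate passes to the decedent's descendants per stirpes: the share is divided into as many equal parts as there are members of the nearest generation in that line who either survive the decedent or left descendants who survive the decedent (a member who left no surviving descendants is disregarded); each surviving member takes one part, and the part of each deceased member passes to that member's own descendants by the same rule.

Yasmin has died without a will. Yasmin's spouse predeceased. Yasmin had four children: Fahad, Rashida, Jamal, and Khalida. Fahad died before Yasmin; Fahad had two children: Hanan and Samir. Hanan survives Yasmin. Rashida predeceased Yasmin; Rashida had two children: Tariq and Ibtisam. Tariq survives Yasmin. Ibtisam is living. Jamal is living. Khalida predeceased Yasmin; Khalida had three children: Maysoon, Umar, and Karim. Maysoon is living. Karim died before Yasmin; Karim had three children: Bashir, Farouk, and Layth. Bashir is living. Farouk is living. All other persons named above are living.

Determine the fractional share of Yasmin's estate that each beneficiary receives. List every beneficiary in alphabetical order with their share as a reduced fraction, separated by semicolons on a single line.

There is no surviving spouse, so the entire estate passes to Yasmin's descendants per stirpes.
The estate is divided into 4 equal shares of 1/4 among Fahad, Rashida, Jamal, Khalida.
Fahad predeceased; the 1/4 allotted to Fahad's branch passes to Fahad's issue by representation.
The 1/4 is divided into 2 equal shares of 1/8 among Hanan, Samir.
Hanan is living and takes 1/8.
Samir is living and takes 1/8.
Rashida predeceased; the 1/4 allotted to Rashida's branch passes to Rashida's issue by representation.
The 1/4 is divided into 2 equal shares of 1/8 among Tariq, Ibtisam.
Tariq is living and takes 1/8.
Ibtisam is living and takes 1/8.
Jamal is living and takes 1/4.
Khalida predeceased; the 1/4 allotted to Khalida's branch passes to Khalida's issue by representation.
The 1/4 is divided into 3 equal shares of 1/12 among Maysoon, Umar, Karim.
Maysoon is living and takes 1/12.
Umar is living and takes 1/12.
Karim predeceased; the 1/12 allotted to Karim's branch passes to Karim's issue by representation.
The 1/12 is divided into 3 equal shares of 1/36 among Bashir, Farouk, Layth.
Bashir is living and takes 1/36.
Farouk is living and takes 1/36.
Layth is living and takes 1/36.

Bashir 1/36; Farouk 1/36; Hanan 1/8; Ibtisam 1/8; Jamal 1/4; Layth 1/36; Maysoon 1/12; Samir 1/8; Tariq 1/8; Umar 1/12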